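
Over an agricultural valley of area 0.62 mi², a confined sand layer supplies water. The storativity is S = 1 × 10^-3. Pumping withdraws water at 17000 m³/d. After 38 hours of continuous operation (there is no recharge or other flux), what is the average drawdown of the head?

Δh ≈ 16.8 m

A = 0.62 mi² = 1.606 × 10^6 m²
t = 38 hours = 1.583 d
ΔV = Q × t = 17000 m³/d × 1.583 d = 26920 m³
Δh = ΔV / (S × A) = 26920 / (0.001 × 1.606 × 10^6) = 16.76 m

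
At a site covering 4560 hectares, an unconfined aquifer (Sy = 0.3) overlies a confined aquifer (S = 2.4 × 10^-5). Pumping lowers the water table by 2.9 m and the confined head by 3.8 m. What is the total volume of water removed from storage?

ΔV ≈ 3.97 × 10^7 m³

A = 4560 hectares = 4.56 × 10^7 m²
Unconfined: ΔV_u = Sy × A × Δh_u = 0.3 × 4.56 × 10^7 × 2.9 = 3.967 × 10^7 m³
Confined: ΔV_c = S × A × Δh_c = 2.4 × 10^-5 × 4.56 × 10^7 × 3.8 = 4159 m³
Total ΔV = 3.967 × 10^7 + 4159 = 3.968 × 10^7 m³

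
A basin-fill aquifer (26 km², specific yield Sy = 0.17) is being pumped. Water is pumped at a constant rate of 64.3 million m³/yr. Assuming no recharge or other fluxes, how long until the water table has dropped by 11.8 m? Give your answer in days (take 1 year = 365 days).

t ≈ 296 days

A = 26 km² = 2.6 × 10^7 m²
ΔV = Sy × A × Δh = 0.17 × 2.6 × 10^7 × 11.8 = 5.216 × 10^7 m³
Q = 64.3 million m³/yr = 1.762 × 10^5 m³/d
t = ΔV / Q = 5.216 × 10^7 m³ / 1.762 × 10^5 m³/d = 296.1 d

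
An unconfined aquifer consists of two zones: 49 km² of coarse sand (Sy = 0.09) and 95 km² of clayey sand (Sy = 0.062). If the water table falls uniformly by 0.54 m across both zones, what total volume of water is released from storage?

A₁ = 49 km² = 4.9 × 10^7 m²; A₂ = 95 km² = 9.5 × 10^7 m²
ΔV₁ = 0.09 × 4.9 × 10^7 × 0.54 = 2.381 × 10^6 m³
ΔV₂ = 0.062 × 9.5 × 10^7 × 0.54 = 3.181 × 10^6 m³
ΔV = ΔV₁ + ΔV₂ = 5.562 × 10^6 m³

ΔV ≈ 5.56 × 10^6 m³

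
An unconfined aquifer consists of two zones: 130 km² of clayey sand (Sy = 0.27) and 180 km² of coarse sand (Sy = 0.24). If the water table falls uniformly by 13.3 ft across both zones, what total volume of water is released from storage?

ΔV ≈ 3.17 × 10^8 m³

A₁ = 130 km² = 1.3 × 10^8 m²; A₂ = 180 km² = 1.8 × 10^8 m²
Δh = 13.3 ft = 4.054 m
ΔV₁ = 0.27 × 1.3 × 10^8 × 4.054 = 1.423 × 10^8 m³
ΔV₂ = 0.24 × 1.8 × 10^8 × 4.054 = 1.751 × 10^8 m³
ΔV = ΔV₁ + ΔV₂ = 3.174 × 10^8 m³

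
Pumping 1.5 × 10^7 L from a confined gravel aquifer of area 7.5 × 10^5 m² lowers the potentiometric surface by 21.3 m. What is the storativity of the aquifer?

S ≈ 9.4 × 10^-4

ΔV = 1.5 × 10^7 L = 15000 m³
S = ΔV / (A × Δh) = 15000 m³ / (7.5 × 10^5 m² × 21.3 m) = 9.39 × 10^-4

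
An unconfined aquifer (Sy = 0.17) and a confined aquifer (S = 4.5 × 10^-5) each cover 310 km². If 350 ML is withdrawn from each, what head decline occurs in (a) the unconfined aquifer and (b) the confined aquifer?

A = 310 km² = 3.1 × 10^8 m²
ΔV = 350 ML = 3.5 × 10^5 m³
Unconfined: Δh_u = ΔV/(Sy·A) = 3.5 × 10^5/(0.17 × 3.1 × 10^8) = 0.006641 m
Confined: Δh_c = ΔV/(S·A) = 3.5 × 10^5/(4.5 × 10^-5 × 3.1 × 10^8) = 25.09 m

Δh_u ≈ 0.00664 m; Δh_c ≈ 25.1 m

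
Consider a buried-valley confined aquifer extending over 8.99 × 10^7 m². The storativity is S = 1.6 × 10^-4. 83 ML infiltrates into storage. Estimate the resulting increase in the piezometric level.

Δh ≈ 5.77 m

ΔV = 83 ML = 83000 m³
Δh = ΔV / (S × A) = 83000 m³ / (1.6 × 10^-4 × 8.99 × 10^7 m²) = 5.77 m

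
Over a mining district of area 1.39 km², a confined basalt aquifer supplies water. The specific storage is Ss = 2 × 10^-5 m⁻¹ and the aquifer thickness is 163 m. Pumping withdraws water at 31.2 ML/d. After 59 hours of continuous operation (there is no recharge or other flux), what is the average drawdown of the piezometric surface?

S = Ss × b = 2 × 10^-5 m⁻¹ × 163 m = 3.26 × 10^-3
A = 1.39 km² = 1.39 × 10^6 m²
Q = 31.2 ML/d = 31200 m³/d
t = 59 hours = 2.458 d
ΔV = Q × t = 31200 m³/d × 2.458 d = 76700 m³
Δh = ΔV / (S × A) = 76700 / (0.00326 × 1.39 × 10^6) = 16.93 m

Δh ≈ 16.9 m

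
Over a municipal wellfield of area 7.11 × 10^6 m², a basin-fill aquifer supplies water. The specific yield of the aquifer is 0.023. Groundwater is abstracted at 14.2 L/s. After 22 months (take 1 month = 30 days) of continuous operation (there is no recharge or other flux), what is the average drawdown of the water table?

Q = 14.2 L/s = 1227 m³/d
t = 22 months = 660 d
ΔV = Q × t = 1227 m³/d × 660 d = 8.097 × 10^5 m³
Δh = ΔV / (Sy × A) = 8.097 × 10^5 / (0.023 × 7.11 × 10^6) = 4.952 m

Δh ≈ 4.95 m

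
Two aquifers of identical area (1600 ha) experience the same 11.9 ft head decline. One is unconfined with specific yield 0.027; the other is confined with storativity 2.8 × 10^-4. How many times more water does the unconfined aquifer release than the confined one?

ΔV_u / ΔV_c ≈ 96.4

A = 1600 ha = 1.6 × 10^7 m²
Δh = 11.9 ft = 3.627 m
Unconfined: ΔV_u = Sy × A × Δh = 0.027 × 1.6 × 10^7 × 3.627 = 1.567 × 10^6 m³
Confined: ΔV_c = S × A × Δh = 2.8 × 10^-4 × 1.6 × 10^7 × 3.627 = 16250 m³
Ratio = ΔV_u / ΔV_c = Sy / S = 0.027 / 2.8 × 10^-4 = 96.43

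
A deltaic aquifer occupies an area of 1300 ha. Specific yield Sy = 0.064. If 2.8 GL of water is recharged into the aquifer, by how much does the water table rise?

Δh ≈ 3.37 m

A = 1300 ha = 1.3 × 10^7 m²
ΔV = 2.8 GL = 2.8 × 10^6 m³
Δh = ΔV / (Sy × A) = 2.8 × 10^6 m³ / (0.064 × 1.3 × 10^7 m²) = 3.365 m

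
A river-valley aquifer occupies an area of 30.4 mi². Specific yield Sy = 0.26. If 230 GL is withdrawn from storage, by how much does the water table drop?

Δh ≈ 11.2 m

A = 30.4 mi² = 7.874 × 10^7 m²
ΔV = 230 GL = 2.3 × 10^8 m³
Δh = ΔV / (Sy × A) = 2.3 × 10^8 m³ / (0.26 × 7.874 × 10^7 m²) = 11.24 m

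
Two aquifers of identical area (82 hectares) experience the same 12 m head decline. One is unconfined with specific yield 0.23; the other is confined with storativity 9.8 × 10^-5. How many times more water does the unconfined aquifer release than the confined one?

A = 82 hectares = 8.2 × 10^5 m²
Unconfined: ΔV_u = Sy × A × Δh = 0.23 × 8.2 × 10^5 × 12 = 2.263 × 10^6 m³
Confined: ΔV_c = S × A × Δh = 9.8 × 10^-5 × 8.2 × 10^5 × 12 = 964.3 m³
Ratio = ΔV_u / ΔV_c = Sy / S = 0.23 / 9.8 × 10^-5 = 2347

ΔV_u / ΔV_c ≈ 2350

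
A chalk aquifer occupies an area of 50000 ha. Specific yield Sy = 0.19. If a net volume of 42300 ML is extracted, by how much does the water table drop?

A = 50000 ha = 5 × 10^8 m²
ΔV = 42300 ML = 4.23 × 10^7 m³
Δh = ΔV / (Sy × A) = 4.23 × 10^7 m³ / (0.19 × 5 × 10^8 m²) = 0.4453 m

Δh ≈ 0.445 m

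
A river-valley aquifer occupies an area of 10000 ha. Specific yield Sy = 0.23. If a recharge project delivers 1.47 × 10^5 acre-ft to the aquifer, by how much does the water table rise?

A = 10000 ha = 1 × 10^8 m²
ΔV = 1.47 × 10^5 acre-ft = 1.813 × 10^8 m³
Δh = ΔV / (Sy × A) = 1.813 × 10^8 m³ / (0.23 × 1 × 10^8 m²) = 7.884 m

Δh ≈ 7.88 m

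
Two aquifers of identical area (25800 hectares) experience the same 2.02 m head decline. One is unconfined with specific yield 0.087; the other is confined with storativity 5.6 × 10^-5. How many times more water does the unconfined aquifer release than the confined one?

A = 25800 hectares = 2.58 × 10^8 m²
Unconfined: ΔV_u = Sy × A × Δh = 0.087 × 2.58 × 10^8 × 2.02 = 4.534 × 10^7 m³
Confined: ΔV_c = S × A × Δh = 5.6 × 10^-5 × 2.58 × 10^8 × 2.02 = 29180 m³
Ratio = ΔV_u / ΔV_c = Sy / S = 0.087 / 5.6 × 10^-5 = 1554

ΔV_u / ΔV_c ≈ 1550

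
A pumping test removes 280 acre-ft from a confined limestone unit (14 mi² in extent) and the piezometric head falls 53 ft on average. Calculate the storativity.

A = 14 mi² = 3.626 × 10^7 m²
Δh = 53 ft = 16.15 m
ΔV = 280 acre-ft = 3.454 × 10^5 m³
S = ΔV / (A × Δh) = 3.454 × 10^5 m³ / (3.626 × 10^7 m² × 16.15 m) = 5.896 × 10^-4

S ≈ 5.9 × 10^-4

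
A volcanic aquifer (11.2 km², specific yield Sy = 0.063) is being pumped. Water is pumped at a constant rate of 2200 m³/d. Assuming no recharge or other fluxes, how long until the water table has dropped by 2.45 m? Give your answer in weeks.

t ≈ 112 weeks

A = 11.2 km² = 1.12 × 10^7 m²
ΔV = Sy × A × Δh = 0.063 × 1.12 × 10^7 × 2.45 = 1.729 × 10^6 m³
t = ΔV / Q = 1.729 × 10^6 m³ / 2200 m³/d = 785.8 d
t = 785.8 d ≈ 112.3 weeks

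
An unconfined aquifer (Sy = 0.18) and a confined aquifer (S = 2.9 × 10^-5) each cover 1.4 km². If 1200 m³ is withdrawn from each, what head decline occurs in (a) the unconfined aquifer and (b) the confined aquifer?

Δh_u ≈ 0.00476 m; Δh_c ≈ 29.6 m

A = 1.4 km² = 1.4 × 10^6 m²
Unconfined: Δh_u = ΔV/(Sy·A) = 1200/(0.18 × 1.4 × 10^6) = 0.004762 m
Confined: Δh_c = ΔV/(S·A) = 1200/(2.9 × 10^-5 × 1.4 × 10^6) = 29.56 m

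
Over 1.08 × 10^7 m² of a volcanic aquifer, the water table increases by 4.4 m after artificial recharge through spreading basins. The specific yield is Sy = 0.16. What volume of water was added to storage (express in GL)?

ΔV = Sy × A × Δh = 0.16 × 1.08 × 10^7 m² × 4.4 m = 7.603 × 10^6 m³
ΔV = 7.603 × 10^6 m³ = 7.603 GL

ΔV ≈ 7.6 GL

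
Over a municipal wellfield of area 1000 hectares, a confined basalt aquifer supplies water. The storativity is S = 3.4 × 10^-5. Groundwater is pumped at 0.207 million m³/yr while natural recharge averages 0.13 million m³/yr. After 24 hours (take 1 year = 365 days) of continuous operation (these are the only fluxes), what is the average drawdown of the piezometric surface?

A = 1000 hectares = 1 × 10^7 m²
Net abstraction = 0.207 − 0.13 = 0.077 million m³/yr
Q_net = 0.077 million m³/yr = 211 m³/d
t = 24 hours = 1 d
ΔV = Q × t = 211 m³/d × 1 d = 211 m³
Δh = ΔV / (S × A) = 211 / (3.4 × 10^-5 × 1 × 10^7) = 0.6205 m

Δh ≈ 0.62 m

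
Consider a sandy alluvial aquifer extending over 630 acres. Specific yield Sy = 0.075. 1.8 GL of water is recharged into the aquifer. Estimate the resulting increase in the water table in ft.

A = 630 acres = 2.55 × 10^6 m²
ΔV = 1.8 GL = 1.8 × 10^6 m³
Δh = ΔV / (Sy × A) = 1.8 × 10^6 m³ / (0.075 × 2.55 × 10^6 m²) = 9.414 m
Δh = 9.414 m = 30.88 ft

Δh ≈ 30.9 ft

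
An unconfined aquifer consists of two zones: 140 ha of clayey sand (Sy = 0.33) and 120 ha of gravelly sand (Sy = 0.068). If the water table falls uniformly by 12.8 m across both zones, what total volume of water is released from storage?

ΔV ≈ 6.96 × 10^6 m³

A₁ = 140 ha = 1.4 × 10^6 m²; A₂ = 120 ha = 1.2 × 10^6 m²
ΔV₁ = 0.33 × 1.4 × 10^6 × 12.8 = 5.914 × 10^6 m³
ΔV₂ = 0.068 × 1.2 × 10^6 × 12.8 = 1.044 × 10^6 m³
ΔV = ΔV₁ + ΔV₂ = 6.958 × 10^6 m³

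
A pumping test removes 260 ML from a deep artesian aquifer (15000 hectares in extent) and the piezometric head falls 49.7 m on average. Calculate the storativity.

S ≈ 3.5 × 10^-5

A = 15000 hectares = 1.5 × 10^8 m²
ΔV = 260 ML = 2.6 × 10^5 m³
S = ΔV / (A × Δh) = 2.6 × 10^5 m³ / (1.5 × 10^8 m² × 49.7 m) = 3.488 × 10^-5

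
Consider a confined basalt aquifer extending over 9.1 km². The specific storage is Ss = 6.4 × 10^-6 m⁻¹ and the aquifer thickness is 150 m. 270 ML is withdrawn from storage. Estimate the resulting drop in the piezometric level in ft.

S = Ss × b = 6.4 × 10^-6 m⁻¹ × 150 m = 9.6 × 10^-4
A = 9.1 km² = 9.1 × 10^6 m²
ΔV = 270 ML = 2.7 × 10^5 m³
Δh = ΔV / (S × A) = 2.7 × 10^5 m³ / (9.6 × 10^-4 × 9.1 × 10^6 m²) = 30.91 m
Δh = 30.91 m = 101.4 ft

Δh ≈ 101 ft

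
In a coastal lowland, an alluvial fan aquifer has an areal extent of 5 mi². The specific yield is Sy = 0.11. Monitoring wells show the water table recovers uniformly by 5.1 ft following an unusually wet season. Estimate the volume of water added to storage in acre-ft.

ΔV ≈ 1800 acre-ft

A = 5 mi² = 1.295 × 10^7 m²
Δh = 5.1 ft = 1.554 m
ΔV = Sy × A × Δh = 0.11 × 1.295 × 10^7 m² × 1.554 m = 2.214 × 10^6 m³
ΔV = 2.214 × 10^6 m³ = 1795 acre-ft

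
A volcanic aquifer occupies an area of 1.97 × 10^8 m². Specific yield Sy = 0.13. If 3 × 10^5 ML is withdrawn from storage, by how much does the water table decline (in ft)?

Δh ≈ 38.4 ft

ΔV = 3 × 10^5 ML = 3 × 10^8 m³
Δh = ΔV / (Sy × A) = 3 × 10^8 m³ / (0.13 × 1.97 × 10^8 m²) = 11.71 m
Δh = 11.71 m = 38.43 ft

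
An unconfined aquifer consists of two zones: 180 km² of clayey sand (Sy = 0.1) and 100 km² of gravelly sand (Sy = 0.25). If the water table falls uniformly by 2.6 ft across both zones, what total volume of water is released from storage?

A₁ = 180 km² = 1.8 × 10^8 m²; A₂ = 100 km² = 1 × 10^8 m²
Δh = 2.6 ft = 0.7925 m
ΔV₁ = 0.1 × 1.8 × 10^8 × 0.7925 = 1.426 × 10^7 m³
ΔV₂ = 0.25 × 1 × 10^8 × 0.7925 = 1.981 × 10^7 m³
ΔV = ΔV₁ + ΔV₂ = 3.408 × 10^7 m³

ΔV ≈ 3.41 × 10^7 m³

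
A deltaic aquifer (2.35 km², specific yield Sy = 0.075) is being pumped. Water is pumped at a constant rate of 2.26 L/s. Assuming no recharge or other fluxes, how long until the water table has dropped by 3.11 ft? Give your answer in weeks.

A = 2.35 km² = 2.35 × 10^6 m²
Δh = 3.11 ft = 0.9479 m
ΔV = Sy × A × Δh = 0.075 × 2.35 × 10^6 × 0.9479 = 1.671 × 10^5 m³
Q = 2.26 L/s = 195.3 m³/d
t = ΔV / Q = 1.671 × 10^5 m³ / 195.3 m³/d = 855.6 d
t = 855.6 d ≈ 122.2 weeks

t ≈ 122 weeks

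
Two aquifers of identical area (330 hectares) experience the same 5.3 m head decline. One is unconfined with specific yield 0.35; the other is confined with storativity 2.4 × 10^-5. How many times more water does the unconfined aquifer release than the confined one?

A = 330 hectares = 3.3 × 10^6 m²
Unconfined: ΔV_u = Sy × A × Δh = 0.35 × 3.3 × 10^6 × 5.3 = 6.122 × 10^6 m³
Confined: ΔV_c = S × A × Δh = 2.4 × 10^-5 × 3.3 × 10^6 × 5.3 = 419.8 m³
Ratio = ΔV_u / ΔV_c = Sy / S = 0.35 / 2.4 × 10^-5 = 14580

ΔV_u / ΔV_c ≈ 14600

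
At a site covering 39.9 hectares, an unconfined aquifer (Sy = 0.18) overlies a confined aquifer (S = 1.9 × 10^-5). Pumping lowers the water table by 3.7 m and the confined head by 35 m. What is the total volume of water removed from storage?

ΔV ≈ 2.66 × 10^5 m³

A = 39.9 hectares = 3.99 × 10^5 m²
Unconfined: ΔV_u = Sy × A × Δh_u = 0.18 × 3.99 × 10^5 × 3.7 = 2.657 × 10^5 m³
Confined: ΔV_c = S × A × Δh_c = 1.9 × 10^-5 × 3.99 × 10^5 × 35 = 265.3 m³
Total ΔV = 2.657 × 10^5 + 265.3 = 2.66 × 10^5 m³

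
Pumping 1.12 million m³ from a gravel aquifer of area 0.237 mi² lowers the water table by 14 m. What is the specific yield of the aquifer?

Sy ≈ 0.13

A = 0.237 mi² = 6.138 × 10^5 m²
ΔV = 1.12 million m³ = 1.12 × 10^6 m³
Sy = ΔV / (A × Δh) = 1.12 × 10^6 m³ / (6.138 × 10^5 m² × 14 m) = 0.1303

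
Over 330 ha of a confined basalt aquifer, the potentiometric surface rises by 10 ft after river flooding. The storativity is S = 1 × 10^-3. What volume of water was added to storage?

ΔV ≈ 10100 m³

A = 330 ha = 3.3 × 10^6 m²
Δh = 10 ft = 3.048 m
ΔV = S × A × Δh = 0.001 × 3.3 × 10^6 m² × 3.048 m = 10060 m³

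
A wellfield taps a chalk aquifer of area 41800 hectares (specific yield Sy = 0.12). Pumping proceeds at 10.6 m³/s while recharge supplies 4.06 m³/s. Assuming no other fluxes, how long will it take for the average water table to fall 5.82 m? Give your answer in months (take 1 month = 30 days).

A = 41800 hectares = 4.18 × 10^8 m²
ΔV = Sy × A × Δh = 0.12 × 4.18 × 10^8 × 5.82 = 2.919 × 10^8 m³
Net withdrawal = 10.6 − 4.06 = 6.54 m³/s = 5.651 × 10^5 m³/d
t = ΔV / Q = 2.919 × 10^8 m³ / 5.651 × 10^5 m³/d = 516.6 d
t = 516.6 d ≈ 17.22 months

t ≈ 17.2 months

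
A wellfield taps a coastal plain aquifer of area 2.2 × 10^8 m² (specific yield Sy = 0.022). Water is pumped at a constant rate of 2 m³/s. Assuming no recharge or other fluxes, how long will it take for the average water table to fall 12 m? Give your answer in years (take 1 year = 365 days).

t ≈ 0.921 years

ΔV = Sy × A × Δh = 0.022 × 2.2 × 10^8 × 12 = 5.808 × 10^7 m³
Q = 2 m³/s = 1.728 × 10^5 m³/d
t = ΔV / Q = 5.808 × 10^7 m³ / 1.728 × 10^5 m³/d = 336.1 d
t = 336.1 d ≈ 0.9209 years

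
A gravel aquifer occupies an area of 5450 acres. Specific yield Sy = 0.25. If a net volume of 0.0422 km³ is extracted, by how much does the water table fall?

Δh ≈ 7.65 m

A = 5450 acres = 2.206 × 10^7 m²
ΔV = 0.0422 km³ = 4.22 × 10^7 m³
Δh = ΔV / (Sy × A) = 4.22 × 10^7 m³ / (0.25 × 2.206 × 10^7 m²) = 7.653 m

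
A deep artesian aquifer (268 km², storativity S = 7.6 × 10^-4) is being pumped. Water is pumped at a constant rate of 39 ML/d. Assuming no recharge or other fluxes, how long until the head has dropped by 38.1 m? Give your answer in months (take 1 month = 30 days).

A = 268 km² = 2.68 × 10^8 m²
ΔV = S × A × Δh = 7.6 × 10^-4 × 2.68 × 10^8 × 38.1 = 7.76 × 10^6 m³
Q = 39 ML/d = 39000 m³/d
t = ΔV / Q = 7.76 × 10^6 m³ / 39000 m³/d = 199 d
t = 199 d ≈ 6.633 months

t ≈ 6.63 months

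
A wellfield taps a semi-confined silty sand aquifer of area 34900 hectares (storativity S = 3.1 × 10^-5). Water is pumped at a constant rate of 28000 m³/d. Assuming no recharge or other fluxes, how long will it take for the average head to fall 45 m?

A = 34900 hectares = 3.49 × 10^8 m²
ΔV = S × A × Δh = 3.1 × 10^-5 × 3.49 × 10^8 × 45 = 4.869 × 10^5 m³
t = ΔV / Q = 4.869 × 10^5 m³ / 28000 m³/d = 17.39 d

t ≈ 17.4 days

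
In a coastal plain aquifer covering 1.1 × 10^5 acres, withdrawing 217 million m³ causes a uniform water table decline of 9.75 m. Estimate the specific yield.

Sy ≈ 0.05

A = 1.1 × 10^5 acres = 4.452 × 10^8 m²
ΔV = 217 million m³ = 2.17 × 10^8 m³
Sy = ΔV / (A × Δh) = 2.17 × 10^8 m³ / (4.452 × 10^8 m² × 9.75 m) = 0.05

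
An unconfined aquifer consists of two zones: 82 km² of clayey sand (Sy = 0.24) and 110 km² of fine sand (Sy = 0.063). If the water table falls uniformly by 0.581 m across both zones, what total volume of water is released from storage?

ΔV ≈ 1.55 × 10^7 m³

A₁ = 82 km² = 8.2 × 10^7 m²; A₂ = 110 km² = 1.1 × 10^8 m²
ΔV₁ = 0.24 × 8.2 × 10^7 × 0.581 = 1.143 × 10^7 m³
ΔV₂ = 0.063 × 1.1 × 10^8 × 0.581 = 4.026 × 10^6 m³
ΔV = ΔV₁ + ΔV₂ = 1.546 × 10^7 m³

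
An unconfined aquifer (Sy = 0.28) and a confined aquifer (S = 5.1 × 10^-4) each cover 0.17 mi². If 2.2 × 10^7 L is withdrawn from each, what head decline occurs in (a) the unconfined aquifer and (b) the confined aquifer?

A = 0.17 mi² = 4.403 × 10^5 m²
ΔV = 2.2 × 10^7 L = 22000 m³
Unconfined: Δh_u = ΔV/(Sy·A) = 22000/(0.28 × 4.403 × 10^5) = 0.1785 m
Confined: Δh_c = ΔV/(S·A) = 22000/(5.1 × 10^-4 × 4.403 × 10^5) = 97.97 m

Δh_u ≈ 0.178 m; Δh_c ≈ 98 m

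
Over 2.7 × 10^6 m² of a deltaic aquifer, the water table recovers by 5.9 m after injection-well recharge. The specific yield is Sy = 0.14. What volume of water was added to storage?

ΔV = Sy × A × Δh = 0.14 × 2.7 × 10^6 m² × 5.9 m = 2.23 × 10^6 m³

ΔV ≈ 2.23 × 10^6 m³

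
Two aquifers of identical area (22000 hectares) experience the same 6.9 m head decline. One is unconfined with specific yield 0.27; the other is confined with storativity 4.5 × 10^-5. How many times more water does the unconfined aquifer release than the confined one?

A = 22000 hectares = 2.2 × 10^8 m²
Unconfined: ΔV_u = Sy × A × Δh = 0.27 × 2.2 × 10^8 × 6.9 = 4.099 × 10^8 m³
Confined: ΔV_c = S × A × Δh = 4.5 × 10^-5 × 2.2 × 10^8 × 6.9 = 68310 m³
Ratio = ΔV_u / ΔV_c = Sy / S = 0.27 / 4.5 × 10^-5 = 6000

ΔV_u / ΔV_c ≈ 6000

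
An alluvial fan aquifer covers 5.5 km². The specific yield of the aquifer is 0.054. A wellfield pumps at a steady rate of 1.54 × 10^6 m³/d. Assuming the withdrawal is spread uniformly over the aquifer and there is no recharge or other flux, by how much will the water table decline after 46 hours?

A = 5.5 km² = 5.5 × 10^6 m²
t = 46 hours = 1.917 d
ΔV = Q × t = 1.54 × 10^6 m³/d × 1.917 d = 2.952 × 10^6 m³
Δh = ΔV / (Sy × A) = 2.952 × 10^6 / (0.054 × 5.5 × 10^6) = 9.938 m

Δh ≈ 9.94 m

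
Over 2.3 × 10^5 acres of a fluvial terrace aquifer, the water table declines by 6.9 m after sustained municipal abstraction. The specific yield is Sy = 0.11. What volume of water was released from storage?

A = 2.3 × 10^5 acres = 9.308 × 10^8 m²
ΔV = Sy × A × Δh = 0.11 × 9.308 × 10^8 m² × 6.9 m = 7.065 × 10^8 m³

ΔV ≈ 7.06 × 10^8 m³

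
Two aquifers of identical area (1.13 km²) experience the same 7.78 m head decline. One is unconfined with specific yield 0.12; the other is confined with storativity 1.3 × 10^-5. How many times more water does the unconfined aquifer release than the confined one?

ΔV_u / ΔV_c ≈ 9230

A = 1.13 km² = 1.13 × 10^6 m²
Unconfined: ΔV_u = Sy × A × Δh = 0.12 × 1.13 × 10^6 × 7.78 = 1.055 × 10^6 m³
Confined: ΔV_c = S × A × Δh = 1.3 × 10^-5 × 1.13 × 10^6 × 7.78 = 114.3 m³
Ratio = ΔV_u / ΔV_c = Sy / S = 0.12 / 1.3 × 10^-5 = 9231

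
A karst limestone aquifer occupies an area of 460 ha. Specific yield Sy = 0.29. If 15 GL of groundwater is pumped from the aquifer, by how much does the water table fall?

A = 460 ha = 4.6 × 10^6 m²
ΔV = 15 GL = 1.5 × 10^7 m³
Δh = ΔV / (Sy × A) = 1.5 × 10^7 m³ / (0.29 × 4.6 × 10^6 m²) = 11.24 m

Δh ≈ 11.2 m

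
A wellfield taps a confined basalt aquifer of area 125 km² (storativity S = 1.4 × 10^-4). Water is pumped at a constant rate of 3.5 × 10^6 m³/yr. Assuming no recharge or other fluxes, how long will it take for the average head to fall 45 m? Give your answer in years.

A = 125 km² = 1.25 × 10^8 m²
ΔV = S × A × Δh = 1.4 × 10^-4 × 1.25 × 10^8 × 45 = 7.875 × 10^5 m³
Q = 3.5 × 10^6 m³/yr = 9589 m³/d
t = ΔV / Q = 7.875 × 10^5 m³ / 9589 m³/d = 82.12 d
t = 82.12 d ≈ 0.225 years

t ≈ 0.225 years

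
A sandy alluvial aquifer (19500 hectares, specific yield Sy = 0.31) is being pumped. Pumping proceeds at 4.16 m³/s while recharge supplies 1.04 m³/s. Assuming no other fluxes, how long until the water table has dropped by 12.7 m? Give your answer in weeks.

A = 19500 hectares = 1.95 × 10^8 m²
ΔV = Sy × A × Δh = 0.31 × 1.95 × 10^8 × 12.7 = 7.677 × 10^8 m³
Net withdrawal = 4.16 − 1.04 = 3.12 m³/s = 2.696 × 10^5 m³/d
t = ΔV / Q = 7.677 × 10^8 m³ / 2.696 × 10^5 m³/d = 2848 d
t = 2848 d ≈ 406.8 weeks

t ≈ 407 weeks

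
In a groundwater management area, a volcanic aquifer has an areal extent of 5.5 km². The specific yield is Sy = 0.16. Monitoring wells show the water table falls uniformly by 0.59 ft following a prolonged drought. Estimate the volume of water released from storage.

ΔV ≈ 1.58 × 10^5 m³

A = 5.5 km² = 5.5 × 10^6 m²
Δh = 0.59 ft = 0.1798 m
ΔV = Sy × A × Δh = 0.16 × 5.5 × 10^6 m² × 0.1798 m = 1.583 × 10^5 m³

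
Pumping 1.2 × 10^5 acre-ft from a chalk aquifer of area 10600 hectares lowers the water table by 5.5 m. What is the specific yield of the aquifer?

A = 10600 hectares = 1.06 × 10^8 m²
ΔV = 1.2 × 10^5 acre-ft = 1.48 × 10^8 m³
Sy = ΔV / (A × Δh) = 1.48 × 10^8 m³ / (1.06 × 10^8 m² × 5.5 m) = 0.2539

Sy ≈ 0.25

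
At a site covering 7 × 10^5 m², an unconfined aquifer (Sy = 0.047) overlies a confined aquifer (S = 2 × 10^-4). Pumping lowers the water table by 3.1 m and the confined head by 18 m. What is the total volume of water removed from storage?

Unconfined: ΔV_u = Sy × A × Δh_u = 0.047 × 7 × 10^5 × 3.1 = 1.02 × 10^5 m³
Confined: ΔV_c = S × A × Δh_c = 2 × 10^-4 × 7 × 10^5 × 18 = 2520 m³
Total ΔV = 1.02 × 10^5 + 2520 = 1.045 × 10^5 m³

ΔV ≈ 1.05 × 10^5 m³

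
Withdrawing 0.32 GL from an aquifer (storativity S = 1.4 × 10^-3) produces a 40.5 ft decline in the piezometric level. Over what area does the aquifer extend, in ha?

A ≈ 1850 ha

Δh = 40.5 ft = 12.34 m
ΔV = 0.32 GL = 3.2 × 10^5 m³
A = ΔV / (S × Δh) = 3.2 × 10^5 / (0.0014 × 12.34) = 1.852 × 10^7 m²
A = 1.852 × 10^7 m² = 1852 ha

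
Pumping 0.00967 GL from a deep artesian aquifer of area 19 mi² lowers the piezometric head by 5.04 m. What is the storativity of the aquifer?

S ≈ 3.9 × 10^-5

A = 19 mi² = 4.921 × 10^7 m²
ΔV = 0.00967 GL = 9670 m³
S = ΔV / (A × Δh) = 9670 m³ / (4.921 × 10^7 m² × 5.04 m) = 3.899 × 10^-5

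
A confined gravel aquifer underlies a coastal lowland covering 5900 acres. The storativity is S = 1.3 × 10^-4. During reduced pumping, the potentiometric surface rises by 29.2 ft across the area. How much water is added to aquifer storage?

A = 5900 acres = 2.388 × 10^7 m²
Δh = 29.2 ft = 8.9 m
ΔV = S × A × Δh = 1.3 × 10^-4 × 2.388 × 10^7 m² × 8.9 m = 27630 m³

ΔV ≈ 27600 m³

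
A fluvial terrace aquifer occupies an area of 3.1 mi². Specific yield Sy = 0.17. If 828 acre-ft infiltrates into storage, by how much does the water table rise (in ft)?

A = 3.1 mi² = 8.029 × 10^6 m²
ΔV = 828 acre-ft = 1.021 × 10^6 m³
Δh = ΔV / (Sy × A) = 1.021 × 10^6 m³ / (0.17 × 8.029 × 10^6 m²) = 0.7483 m
Δh = 0.7483 m = 2.455 ft

Δh ≈ 2.45 ft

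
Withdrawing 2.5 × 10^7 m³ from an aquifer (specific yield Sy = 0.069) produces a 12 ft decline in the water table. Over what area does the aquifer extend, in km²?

Δh = 12 ft = 3.658 m
A = ΔV / (Sy × Δh) = 2.5 × 10^7 / (0.069 × 3.658) = 9.906 × 10^7 m²
A = 9.906 × 10^7 m² = 99.06 km²

A ≈ 99.1 km²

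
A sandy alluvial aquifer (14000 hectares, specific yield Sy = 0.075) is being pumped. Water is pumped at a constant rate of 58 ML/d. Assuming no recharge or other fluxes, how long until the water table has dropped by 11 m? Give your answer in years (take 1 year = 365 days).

A = 14000 hectares = 1.4 × 10^8 m²
ΔV = Sy × A × Δh = 0.075 × 1.4 × 10^8 × 11 = 1.155 × 10^8 m³
Q = 58 ML/d = 58000 m³/d
t = ΔV / Q = 1.155 × 10^8 m³ / 58000 m³/d = 1991 d
t = 1991 d ≈ 5.456 years

t ≈ 5.46 years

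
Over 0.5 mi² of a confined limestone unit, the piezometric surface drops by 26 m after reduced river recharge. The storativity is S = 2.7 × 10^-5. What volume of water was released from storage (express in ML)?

A = 0.5 mi² = 1.295 × 10^6 m²
ΔV = S × A × Δh = 2.7 × 10^-5 × 1.295 × 10^6 m² × 26 m = 909.1 m³
ΔV = 909.1 m³ = 0.9091 ML

ΔV ≈ 0.909 ML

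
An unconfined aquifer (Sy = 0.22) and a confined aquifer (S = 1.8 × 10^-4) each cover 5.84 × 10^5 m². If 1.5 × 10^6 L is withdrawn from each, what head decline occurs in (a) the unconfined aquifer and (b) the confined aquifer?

Δh_u ≈ 0.0117 m; Δh_c ≈ 14.3 m

ΔV = 1.5 × 10^6 L = 1500 m³
Unconfined: Δh_u = ΔV/(Sy·A) = 1500/(0.22 × 5.84 × 10^5) = 0.01167 m
Confined: Δh_c = ΔV/(S·A) = 1500/(1.8 × 10^-4 × 5.84 × 10^5) = 14.27 m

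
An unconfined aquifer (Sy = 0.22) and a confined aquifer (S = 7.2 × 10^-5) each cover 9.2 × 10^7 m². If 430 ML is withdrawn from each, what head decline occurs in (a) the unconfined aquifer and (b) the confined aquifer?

Δh_u ≈ 0.0212 m; Δh_c ≈ 64.9 m

ΔV = 430 ML = 4.3 × 10^5 m³
Unconfined: Δh_u = ΔV/(Sy·A) = 4.3 × 10^5/(0.22 × 9.2 × 10^7) = 0.02125 m
Confined: Δh_c = ΔV/(S·A) = 4.3 × 10^5/(7.2 × 10^-5 × 9.2 × 10^7) = 64.92 m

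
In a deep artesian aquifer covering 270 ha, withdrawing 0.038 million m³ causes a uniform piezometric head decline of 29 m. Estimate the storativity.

A = 270 ha = 2.7 × 10^6 m²
ΔV = 0.038 million m³ = 38000 m³
S = ΔV / (A × Δh) = 38000 m³ / (2.7 × 10^6 m² × 29 m) = 4.853 × 10^-4

S ≈ 4.9 × 10^-4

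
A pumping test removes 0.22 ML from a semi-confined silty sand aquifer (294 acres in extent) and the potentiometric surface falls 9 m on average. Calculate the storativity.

S ≈ 2.1 × 10^-5

A = 294 acres = 1.19 × 10^6 m²
ΔV = 0.22 ML = 220 m³
S = ΔV / (A × Δh) = 220 m³ / (1.19 × 10^6 m² × 9 m) = 2.055 × 10^-5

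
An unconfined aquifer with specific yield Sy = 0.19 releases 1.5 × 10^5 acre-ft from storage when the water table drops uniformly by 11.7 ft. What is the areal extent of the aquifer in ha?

Δh = 11.7 ft = 3.566 m
ΔV = 1.5 × 10^5 acre-ft = 1.85 × 10^8 m³
A = ΔV / (Sy × Δh) = 1.85 × 10^8 / (0.19 × 3.566) = 2.731 × 10^8 m²
A = 2.731 × 10^8 m² = 27310 ha

A ≈ 27300 ha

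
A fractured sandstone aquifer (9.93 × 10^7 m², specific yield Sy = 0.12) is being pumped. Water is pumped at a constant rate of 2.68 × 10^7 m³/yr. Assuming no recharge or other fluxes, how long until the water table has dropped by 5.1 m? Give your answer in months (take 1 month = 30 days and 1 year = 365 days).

t ≈ 27.6 months

ΔV = Sy × A × Δh = 0.12 × 9.93 × 10^7 × 5.1 = 6.077 × 10^7 m³
Q = 2.68 × 10^7 m³/yr = 73420 m³/d
t = ΔV / Q = 6.077 × 10^7 m³ / 73420 m³/d = 827.7 d
t = 827.7 d ≈ 27.59 months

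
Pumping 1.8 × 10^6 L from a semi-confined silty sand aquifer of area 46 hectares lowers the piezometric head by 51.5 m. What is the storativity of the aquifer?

S ≈ 7.6 × 10^-5

A = 46 hectares = 4.6 × 10^5 m²
ΔV = 1.8 × 10^6 L = 1800 m³
S = ΔV / (A × Δh) = 1800 m³ / (4.6 × 10^5 m² × 51.5 m) = 7.598 × 10^-5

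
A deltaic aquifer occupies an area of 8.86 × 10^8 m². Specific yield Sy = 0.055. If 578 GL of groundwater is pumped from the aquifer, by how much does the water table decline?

ΔV = 578 GL = 5.78 × 10^8 m³
Δh = ΔV / (Sy × A) = 5.78 × 10^8 m³ / (0.055 × 8.86 × 10^8 m²) = 11.86 m

Δh ≈ 11.9 m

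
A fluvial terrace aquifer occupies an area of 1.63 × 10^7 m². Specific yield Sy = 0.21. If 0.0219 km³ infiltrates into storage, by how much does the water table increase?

ΔV = 0.0219 km³ = 2.19 × 10^7 m³
Δh = ΔV / (Sy × A) = 2.19 × 10^7 m³ / (0.21 × 1.63 × 10^7 m²) = 6.398 m

Δh ≈ 6.4 m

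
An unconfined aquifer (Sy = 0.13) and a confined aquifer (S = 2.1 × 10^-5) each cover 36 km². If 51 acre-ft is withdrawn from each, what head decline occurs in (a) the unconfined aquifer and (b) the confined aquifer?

Δh_u ≈ 0.0134 m; Δh_c ≈ 83.2 m

A = 36 km² = 3.6 × 10^7 m²
ΔV = 51 acre-ft = 62910 m³
Unconfined: Δh_u = ΔV/(Sy·A) = 62910/(0.13 × 3.6 × 10^7) = 0.01344 m
Confined: Δh_c = ΔV/(S·A) = 62910/(2.1 × 10^-5 × 3.6 × 10^7) = 83.21 m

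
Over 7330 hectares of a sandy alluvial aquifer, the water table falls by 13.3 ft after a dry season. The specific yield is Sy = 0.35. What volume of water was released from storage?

A = 7330 hectares = 7.33 × 10^7 m²
Δh = 13.3 ft = 4.054 m
ΔV = Sy × A × Δh = 0.35 × 7.33 × 10^7 m² × 4.054 m = 1.04 × 10^8 m³

ΔV ≈ 1.04 × 10^8 m³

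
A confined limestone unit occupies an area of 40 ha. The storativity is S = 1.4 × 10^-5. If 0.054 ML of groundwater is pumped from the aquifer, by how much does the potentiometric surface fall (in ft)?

A = 40 ha = 4 × 10^5 m²
ΔV = 0.054 ML = 54 m³
Δh = ΔV / (S × A) = 54 m³ / (1.4 × 10^-5 × 4 × 10^5 m²) = 9.643 m
Δh = 9.643 m = 31.64 ft

Δh ≈ 31.6 ft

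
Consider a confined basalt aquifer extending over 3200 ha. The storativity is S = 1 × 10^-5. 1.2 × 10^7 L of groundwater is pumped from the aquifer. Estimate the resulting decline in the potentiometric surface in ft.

A = 3200 ha = 3.2 × 10^7 m²
ΔV = 1.2 × 10^7 L = 12000 m³
Δh = ΔV / (S × A) = 12000 m³ / (1 × 10^-5 × 3.2 × 10^7 m²) = 37.5 m
Δh = 37.5 m = 123 ft

Δh ≈ 123 ft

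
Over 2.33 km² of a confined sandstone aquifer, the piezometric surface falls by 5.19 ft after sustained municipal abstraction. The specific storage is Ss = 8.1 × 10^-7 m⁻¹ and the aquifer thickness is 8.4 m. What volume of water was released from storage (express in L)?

ΔV ≈ 25100 L

S = Ss × b = 8.1 × 10^-7 m⁻¹ × 8.4 m = 6.804 × 10^-6
A = 2.33 km² = 2.33 × 10^6 m²
Δh = 5.19 ft = 1.582 m
ΔV = S × A × Δh = 6.804 × 10^-6 × 2.33 × 10^6 m² × 1.582 m = 25.08 m³
ΔV = 25.08 m³ = 25080 L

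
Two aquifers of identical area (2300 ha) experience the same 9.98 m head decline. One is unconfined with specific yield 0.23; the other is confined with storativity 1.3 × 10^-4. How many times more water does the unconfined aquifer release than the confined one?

A = 2300 ha = 2.3 × 10^7 m²
Unconfined: ΔV_u = Sy × A × Δh = 0.23 × 2.3 × 10^7 × 9.98 = 5.279 × 10^7 m³
Confined: ΔV_c = S × A × Δh = 1.3 × 10^-4 × 2.3 × 10^7 × 9.98 = 29840 m³
Ratio = ΔV_u / ΔV_c = Sy / S = 0.23 / 1.3 × 10^-4 = 1769

ΔV_u / ΔV_c ≈ 1770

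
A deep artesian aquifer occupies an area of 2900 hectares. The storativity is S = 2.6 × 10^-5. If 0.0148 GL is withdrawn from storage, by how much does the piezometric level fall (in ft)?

Δh ≈ 64.4 ft

A = 2900 hectares = 2.9 × 10^7 m²
ΔV = 0.0148 GL = 14800 m³
Δh = ΔV / (S × A) = 14800 m³ / (2.6 × 10^-5 × 2.9 × 10^7 m²) = 19.63 m
Δh = 19.63 m = 64.4 ft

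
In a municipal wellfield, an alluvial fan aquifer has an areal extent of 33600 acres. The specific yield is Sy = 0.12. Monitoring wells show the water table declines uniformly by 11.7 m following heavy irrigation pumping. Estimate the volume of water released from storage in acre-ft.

ΔV ≈ 1.55 × 10^5 acre-ft

A = 33600 acres = 1.36 × 10^8 m²
ΔV = Sy × A × Δh = 0.12 × 1.36 × 10^8 m² × 11.7 m = 1.909 × 10^8 m³
ΔV = 1.909 × 10^8 m³ = 1.548 × 10^5 acre-ft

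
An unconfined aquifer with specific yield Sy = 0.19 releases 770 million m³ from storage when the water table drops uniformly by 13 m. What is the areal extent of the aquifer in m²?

ΔV = 770 million m³ = 7.7 × 10^8 m³
A = ΔV / (Sy × Δh) = 7.7 × 10^8 / (0.19 × 13) = 3.117 × 10^8 m²

A ≈ 3.12 × 10^8 m²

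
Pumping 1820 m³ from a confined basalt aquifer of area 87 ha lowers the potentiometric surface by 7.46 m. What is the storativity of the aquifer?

A = 87 ha = 8.7 × 10^5 m²
S = ΔV / (A × Δh) = 1820 m³ / (8.7 × 10^5 m² × 7.46 m) = 2.804 × 10^-4

S ≈ 2.8 × 10^-4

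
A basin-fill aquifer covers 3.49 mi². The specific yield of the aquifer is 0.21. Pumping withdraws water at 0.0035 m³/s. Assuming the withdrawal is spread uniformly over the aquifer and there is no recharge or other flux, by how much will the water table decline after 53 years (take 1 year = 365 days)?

A = 3.49 mi² = 9.039 × 10^6 m²
Q = 0.0035 m³/s = 302.4 m³/d
t = 53 years = 19340 d
ΔV = Q × t = 302.4 m³/d × 19340 d = 5.85 × 10^6 m³
Δh = ΔV / (Sy × A) = 5.85 × 10^6 / (0.21 × 9.039 × 10^6) = 3.082 m

Δh ≈ 3.08 m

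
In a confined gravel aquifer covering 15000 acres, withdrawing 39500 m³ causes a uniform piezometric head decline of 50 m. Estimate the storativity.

S ≈ 1.3 × 10^-5

A = 15000 acres = 6.07 × 10^7 m²
S = ΔV / (A × Δh) = 39500 m³ / (6.07 × 10^7 m² × 50 m) = 1.301 × 10^-5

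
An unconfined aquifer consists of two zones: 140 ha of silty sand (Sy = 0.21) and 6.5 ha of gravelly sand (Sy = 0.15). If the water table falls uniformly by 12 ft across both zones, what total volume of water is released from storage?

ΔV ≈ 1.11 × 10^6 m³

A₁ = 140 ha = 1.4 × 10^6 m²; A₂ = 6.5 ha = 65000 m²
Δh = 12 ft = 3.658 m
ΔV₁ = 0.21 × 1.4 × 10^6 × 3.658 = 1.075 × 10^6 m³
ΔV₂ = 0.15 × 65000 × 3.658 = 35660 m³
ΔV = ΔV₁ + ΔV₂ = 1.111 × 10^6 m³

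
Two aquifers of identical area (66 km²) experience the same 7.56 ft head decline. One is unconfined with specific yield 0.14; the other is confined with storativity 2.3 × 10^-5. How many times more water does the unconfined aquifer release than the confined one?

A = 66 km² = 6.6 × 10^7 m²
Δh = 7.56 ft = 2.304 m
Unconfined: ΔV_u = Sy × A × Δh = 0.14 × 6.6 × 10^7 × 2.304 = 2.129 × 10^7 m³
Confined: ΔV_c = S × A × Δh = 2.3 × 10^-5 × 6.6 × 10^7 × 2.304 = 3498 m³
Ratio = ΔV_u / ΔV_c = Sy / S = 0.14 / 2.3 × 10^-5 = 6087

ΔV_u / ΔV_c ≈ 6090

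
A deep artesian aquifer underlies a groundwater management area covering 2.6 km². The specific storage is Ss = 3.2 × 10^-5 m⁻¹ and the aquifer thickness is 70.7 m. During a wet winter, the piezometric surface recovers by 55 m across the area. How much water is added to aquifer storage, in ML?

S = Ss × b = 3.2 × 10^-5 m⁻¹ × 70.7 m = 2.262 × 10^-3
A = 2.6 km² = 2.6 × 10^6 m²
ΔV = S × A × Δh = 0.002262 × 2.6 × 10^6 m² × 55 m = 3.235 × 10^5 m³
ΔV = 3.235 × 10^5 m³ = 323.5 ML

ΔV ≈ 324 ML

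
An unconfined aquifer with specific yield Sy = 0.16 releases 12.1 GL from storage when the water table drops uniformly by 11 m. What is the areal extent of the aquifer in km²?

A ≈ 6.88 km²

ΔV = 12.1 GL = 1.21 × 10^7 m³
A = ΔV / (Sy × Δh) = 1.21 × 10^7 / (0.16 × 11) = 6.875 × 10^6 m²
A = 6.875 × 10^6 m² = 6.875 km²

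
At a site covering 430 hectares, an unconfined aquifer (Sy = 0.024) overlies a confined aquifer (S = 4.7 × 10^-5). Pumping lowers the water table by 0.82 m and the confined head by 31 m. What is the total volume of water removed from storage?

ΔV ≈ 90900 m³

A = 430 hectares = 4.3 × 10^6 m²
Unconfined: ΔV_u = Sy × A × Δh_u = 0.024 × 4.3 × 10^6 × 0.82 = 84620 m³
Confined: ΔV_c = S × A × Δh_c = 4.7 × 10^-5 × 4.3 × 10^6 × 31 = 6265 m³
Total ΔV = 84620 + 6265 = 90890 m³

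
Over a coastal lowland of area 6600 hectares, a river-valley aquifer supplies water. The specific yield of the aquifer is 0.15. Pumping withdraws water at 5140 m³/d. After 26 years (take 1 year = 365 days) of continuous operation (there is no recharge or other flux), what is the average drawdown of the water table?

Δh ≈ 4.93 m

A = 6600 hectares = 6.6 × 10^7 m²
t = 26 years = 9490 d
ΔV = Q × t = 5140 m³/d × 9490 d = 4.878 × 10^7 m³
Δh = ΔV / (Sy × A) = 4.878 × 10^7 / (0.15 × 6.6 × 10^7) = 4.927 m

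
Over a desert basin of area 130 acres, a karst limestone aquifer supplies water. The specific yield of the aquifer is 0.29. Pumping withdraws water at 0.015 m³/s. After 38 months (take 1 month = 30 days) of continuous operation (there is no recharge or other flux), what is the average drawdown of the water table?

Δh ≈ 9.68 m

A = 130 acres = 5.261 × 10^5 m²
Q = 0.015 m³/s = 1296 m³/d
t = 38 months = 1140 d
ΔV = Q × t = 1296 m³/d × 1140 d = 1.477 × 10^6 m³
Δh = ΔV / (Sy × A) = 1.477 × 10^6 / (0.29 × 5.261 × 10^5) = 9.684 m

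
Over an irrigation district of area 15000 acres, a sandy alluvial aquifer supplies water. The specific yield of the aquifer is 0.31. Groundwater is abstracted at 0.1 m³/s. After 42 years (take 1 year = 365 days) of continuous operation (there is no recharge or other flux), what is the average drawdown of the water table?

Δh ≈ 7.04 m

A = 15000 acres = 6.07 × 10^7 m²
Q = 0.1 m³/s = 8640 m³/d
t = 42 years = 15330 d
ΔV = Q × t = 8640 m³/d × 15330 d = 1.325 × 10^8 m³
Δh = ΔV / (Sy × A) = 1.325 × 10^8 / (0.31 × 6.07 × 10^7) = 7.039 m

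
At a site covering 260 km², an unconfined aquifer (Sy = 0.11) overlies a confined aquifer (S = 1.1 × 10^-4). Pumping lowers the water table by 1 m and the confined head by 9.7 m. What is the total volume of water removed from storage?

ΔV ≈ 2.89 × 10^7 m³

A = 260 km² = 2.6 × 10^8 m²
Unconfined: ΔV_u = Sy × A × Δh_u = 0.11 × 2.6 × 10^8 × 1 = 2.86 × 10^7 m³
Confined: ΔV_c = S × A × Δh_c = 1.1 × 10^-4 × 2.6 × 10^8 × 9.7 = 2.774 × 10^5 m³
Total ΔV = 2.86 × 10^7 + 2.774 × 10^5 = 2.888 × 10^7 m³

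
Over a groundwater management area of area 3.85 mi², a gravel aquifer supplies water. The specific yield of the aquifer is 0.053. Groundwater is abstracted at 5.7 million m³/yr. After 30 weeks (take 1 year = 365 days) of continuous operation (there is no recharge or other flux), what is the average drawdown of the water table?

Δh ≈ 6.21 m

A = 3.85 mi² = 9.971 × 10^6 m²
Q = 5.7 million m³/yr = 15620 m³/d
t = 30 weeks = 210 d
ΔV = Q × t = 15620 m³/d × 210 d = 3.279 × 10^6 m³
Δh = ΔV / (Sy × A) = 3.279 × 10^6 / (0.053 × 9.971 × 10^6) = 6.205 m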